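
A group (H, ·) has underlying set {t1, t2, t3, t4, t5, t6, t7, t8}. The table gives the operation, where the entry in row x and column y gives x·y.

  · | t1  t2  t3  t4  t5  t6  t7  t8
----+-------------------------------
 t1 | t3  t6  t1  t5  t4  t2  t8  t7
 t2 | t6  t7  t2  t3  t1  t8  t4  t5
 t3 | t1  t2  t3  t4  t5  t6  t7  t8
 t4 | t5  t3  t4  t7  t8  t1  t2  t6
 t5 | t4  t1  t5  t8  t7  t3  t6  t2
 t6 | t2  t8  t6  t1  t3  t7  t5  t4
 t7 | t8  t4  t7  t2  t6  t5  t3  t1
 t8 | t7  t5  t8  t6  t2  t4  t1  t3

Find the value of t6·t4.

Read row t6, column t4: t6·t4 = t1.

t1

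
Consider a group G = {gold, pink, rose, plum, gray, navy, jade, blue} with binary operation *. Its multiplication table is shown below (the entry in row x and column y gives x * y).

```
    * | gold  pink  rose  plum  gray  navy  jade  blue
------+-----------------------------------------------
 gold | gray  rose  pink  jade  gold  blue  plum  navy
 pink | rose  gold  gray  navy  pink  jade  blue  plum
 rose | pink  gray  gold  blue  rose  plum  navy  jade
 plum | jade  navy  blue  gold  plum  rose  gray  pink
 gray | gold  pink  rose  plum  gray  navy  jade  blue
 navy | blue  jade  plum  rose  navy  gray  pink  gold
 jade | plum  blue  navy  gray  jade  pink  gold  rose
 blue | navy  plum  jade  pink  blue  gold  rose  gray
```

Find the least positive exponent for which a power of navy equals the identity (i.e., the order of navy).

The identity element is gray (its row matches the header).
navy^1 = navy
navy^2 = navy * navy = gray
The first power of navy equal to the identity is navy^2, so ord(navy) = 2.

2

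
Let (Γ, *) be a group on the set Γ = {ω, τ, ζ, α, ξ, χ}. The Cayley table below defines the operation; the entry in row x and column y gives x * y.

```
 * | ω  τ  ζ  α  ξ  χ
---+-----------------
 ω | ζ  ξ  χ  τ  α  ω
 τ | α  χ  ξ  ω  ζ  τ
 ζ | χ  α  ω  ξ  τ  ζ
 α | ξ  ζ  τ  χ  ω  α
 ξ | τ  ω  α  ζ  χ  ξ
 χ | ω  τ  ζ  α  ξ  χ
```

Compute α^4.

α^1 = α
α^2 = α * α = χ
α^3 = χ * α = α
α^4 = α * α = χ
(Structurally, Γ here is isomorphic to the symmetric group S_3.)

χ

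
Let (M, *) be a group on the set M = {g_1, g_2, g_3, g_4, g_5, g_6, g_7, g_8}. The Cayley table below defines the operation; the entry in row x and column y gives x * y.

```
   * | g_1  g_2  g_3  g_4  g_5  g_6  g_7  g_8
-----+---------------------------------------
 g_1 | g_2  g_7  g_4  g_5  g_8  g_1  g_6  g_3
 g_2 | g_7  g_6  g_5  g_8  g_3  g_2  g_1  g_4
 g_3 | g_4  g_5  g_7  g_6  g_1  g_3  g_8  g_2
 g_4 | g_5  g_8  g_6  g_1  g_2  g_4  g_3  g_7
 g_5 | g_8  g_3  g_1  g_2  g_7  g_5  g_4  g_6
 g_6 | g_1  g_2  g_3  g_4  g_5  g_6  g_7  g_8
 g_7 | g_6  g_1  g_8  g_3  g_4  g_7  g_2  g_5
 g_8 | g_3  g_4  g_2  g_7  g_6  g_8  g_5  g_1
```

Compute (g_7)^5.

g_7

g_7^1 = g_7
g_7^2 = g_7 * g_7 = g_2
g_7^3 = g_2 * g_7 = g_1
g_7^4 = g_1 * g_7 = g_6
g_7^5 = g_6 * g_7 = g_7
(Structurally, M here is isomorphic to the cyclic group Z_8.)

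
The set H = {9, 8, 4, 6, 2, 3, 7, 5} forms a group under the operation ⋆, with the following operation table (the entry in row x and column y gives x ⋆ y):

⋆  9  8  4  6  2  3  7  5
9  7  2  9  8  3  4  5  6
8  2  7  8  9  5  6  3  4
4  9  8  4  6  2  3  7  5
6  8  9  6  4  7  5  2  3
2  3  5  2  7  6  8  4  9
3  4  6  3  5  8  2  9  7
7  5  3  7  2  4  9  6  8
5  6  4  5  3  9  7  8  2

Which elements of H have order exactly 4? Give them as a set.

{2, 7}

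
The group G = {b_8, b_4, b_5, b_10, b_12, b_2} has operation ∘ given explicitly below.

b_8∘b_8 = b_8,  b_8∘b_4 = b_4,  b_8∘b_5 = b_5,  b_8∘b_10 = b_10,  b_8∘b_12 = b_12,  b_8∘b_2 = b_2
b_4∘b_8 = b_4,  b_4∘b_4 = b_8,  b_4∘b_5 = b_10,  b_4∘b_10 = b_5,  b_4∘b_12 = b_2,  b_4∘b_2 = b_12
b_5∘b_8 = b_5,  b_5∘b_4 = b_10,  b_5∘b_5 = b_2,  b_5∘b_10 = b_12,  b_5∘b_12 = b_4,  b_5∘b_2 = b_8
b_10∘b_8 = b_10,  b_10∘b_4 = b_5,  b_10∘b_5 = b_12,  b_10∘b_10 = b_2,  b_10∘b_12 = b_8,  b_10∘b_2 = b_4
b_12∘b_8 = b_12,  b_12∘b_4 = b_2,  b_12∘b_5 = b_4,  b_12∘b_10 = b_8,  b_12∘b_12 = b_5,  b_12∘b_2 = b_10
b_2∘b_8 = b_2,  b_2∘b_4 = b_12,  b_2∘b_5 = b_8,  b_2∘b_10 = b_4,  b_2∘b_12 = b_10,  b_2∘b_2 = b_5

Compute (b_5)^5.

b_5^1 = b_5
b_5^2 = b_5 ∘ b_5 = b_2
b_5^3 = b_2 ∘ b_5 = b_8
b_5^4 = b_8 ∘ b_5 = b_5
b_5^5 = b_5 ∘ b_5 = b_2

b_2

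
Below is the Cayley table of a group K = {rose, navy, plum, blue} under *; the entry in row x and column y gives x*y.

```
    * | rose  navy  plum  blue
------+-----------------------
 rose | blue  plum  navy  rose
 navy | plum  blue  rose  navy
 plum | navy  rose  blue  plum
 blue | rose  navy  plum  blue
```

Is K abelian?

Check whether the table is symmetric across its main diagonal.
Every entry (row x, col y) equals the entry (row y, col x), so K is abelian.

Yes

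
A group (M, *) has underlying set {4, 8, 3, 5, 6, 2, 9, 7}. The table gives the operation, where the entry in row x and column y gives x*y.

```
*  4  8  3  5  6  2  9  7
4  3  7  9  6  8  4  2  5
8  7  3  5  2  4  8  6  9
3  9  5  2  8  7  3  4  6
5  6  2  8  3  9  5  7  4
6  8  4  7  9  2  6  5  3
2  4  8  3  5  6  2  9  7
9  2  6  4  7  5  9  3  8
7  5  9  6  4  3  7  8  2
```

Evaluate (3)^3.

3^1 = 3
3^2 = 3*3 = 2
3^3 = 2*3 = 3
(Structurally, M here is isomorphic to Z_2 x Z_4.)

3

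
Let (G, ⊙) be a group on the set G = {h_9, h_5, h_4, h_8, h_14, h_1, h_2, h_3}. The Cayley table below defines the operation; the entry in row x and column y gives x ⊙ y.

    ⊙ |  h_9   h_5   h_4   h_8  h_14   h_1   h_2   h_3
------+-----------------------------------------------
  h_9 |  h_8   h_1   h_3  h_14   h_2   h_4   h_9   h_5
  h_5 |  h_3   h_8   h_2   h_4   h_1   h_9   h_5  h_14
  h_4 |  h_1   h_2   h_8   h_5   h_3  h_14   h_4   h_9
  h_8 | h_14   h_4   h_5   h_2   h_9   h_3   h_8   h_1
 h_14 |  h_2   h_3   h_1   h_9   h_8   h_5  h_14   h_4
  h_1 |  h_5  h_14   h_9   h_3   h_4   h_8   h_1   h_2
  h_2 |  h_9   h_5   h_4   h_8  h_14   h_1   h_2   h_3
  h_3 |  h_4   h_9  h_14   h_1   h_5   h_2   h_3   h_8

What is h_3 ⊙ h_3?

h_8

Read row h_3, column h_3: h_3 ⊙ h_3 = h_8.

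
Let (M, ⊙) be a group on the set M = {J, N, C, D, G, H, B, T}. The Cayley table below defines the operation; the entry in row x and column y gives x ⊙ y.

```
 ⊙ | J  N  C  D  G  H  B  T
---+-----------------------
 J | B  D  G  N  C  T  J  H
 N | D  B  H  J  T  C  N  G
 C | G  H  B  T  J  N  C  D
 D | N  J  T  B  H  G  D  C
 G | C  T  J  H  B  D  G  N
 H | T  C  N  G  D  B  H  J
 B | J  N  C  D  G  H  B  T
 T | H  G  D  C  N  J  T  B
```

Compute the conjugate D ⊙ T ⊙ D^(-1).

The identity is B. In row D, the entry B sits in column D, so D^(-1) = D.
D ⊙ T = C
C ⊙ D = T

T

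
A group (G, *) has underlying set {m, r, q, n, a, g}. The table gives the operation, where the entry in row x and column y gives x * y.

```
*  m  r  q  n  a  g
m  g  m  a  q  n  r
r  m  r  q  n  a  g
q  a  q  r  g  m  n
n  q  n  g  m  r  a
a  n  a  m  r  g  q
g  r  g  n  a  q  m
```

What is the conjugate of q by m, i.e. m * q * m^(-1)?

The identity is r. In row m, the entry r sits in column g, so m^(-1) = g.
m * q = a
a * g = q
(Structurally, G here is isomorphic to the cyclic group Z_6.)

q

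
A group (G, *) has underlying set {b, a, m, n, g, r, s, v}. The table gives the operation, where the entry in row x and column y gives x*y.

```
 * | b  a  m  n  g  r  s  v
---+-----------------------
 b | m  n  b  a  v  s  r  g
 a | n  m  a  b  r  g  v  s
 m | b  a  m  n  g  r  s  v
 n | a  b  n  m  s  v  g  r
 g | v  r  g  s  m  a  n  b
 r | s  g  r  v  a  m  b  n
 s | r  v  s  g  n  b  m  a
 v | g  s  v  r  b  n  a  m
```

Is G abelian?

Check whether the table is symmetric across its main diagonal.
Every entry (row x, col y) equals the entry (row y, col x), so G is abelian.

Yes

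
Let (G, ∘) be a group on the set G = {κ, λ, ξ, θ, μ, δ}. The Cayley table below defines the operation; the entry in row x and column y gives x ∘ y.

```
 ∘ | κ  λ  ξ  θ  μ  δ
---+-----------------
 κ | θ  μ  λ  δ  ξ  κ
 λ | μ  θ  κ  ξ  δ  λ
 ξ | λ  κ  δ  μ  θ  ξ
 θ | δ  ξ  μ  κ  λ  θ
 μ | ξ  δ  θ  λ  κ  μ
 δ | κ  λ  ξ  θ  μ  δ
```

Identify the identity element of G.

The identity e satisfies e ∘ x = x for all x, so its row in the table reproduces the column headers.
Row δ reads: κ, λ, ξ, θ, μ, δ — exactly the header order. So δ is the identity.

δ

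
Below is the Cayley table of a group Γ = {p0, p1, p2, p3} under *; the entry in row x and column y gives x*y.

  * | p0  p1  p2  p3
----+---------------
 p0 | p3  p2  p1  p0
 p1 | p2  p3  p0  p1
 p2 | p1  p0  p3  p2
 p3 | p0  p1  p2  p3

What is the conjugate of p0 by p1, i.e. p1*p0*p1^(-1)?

p0

The identity is p3. In row p1, the entry p3 sits in column p1, so p1^(-1) = p1.
p1*p0 = p2
p2*p1 = p0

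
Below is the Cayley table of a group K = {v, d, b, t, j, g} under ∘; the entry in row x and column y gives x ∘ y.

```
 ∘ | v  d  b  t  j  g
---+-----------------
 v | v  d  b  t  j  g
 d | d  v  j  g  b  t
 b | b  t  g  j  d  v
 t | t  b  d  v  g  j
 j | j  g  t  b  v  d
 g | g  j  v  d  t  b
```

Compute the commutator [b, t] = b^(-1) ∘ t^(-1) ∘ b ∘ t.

b

Identity is v; from the table b^(-1) = g and t^(-1) = t.
g ∘ t = d
d ∘ b = j
j ∘ t = b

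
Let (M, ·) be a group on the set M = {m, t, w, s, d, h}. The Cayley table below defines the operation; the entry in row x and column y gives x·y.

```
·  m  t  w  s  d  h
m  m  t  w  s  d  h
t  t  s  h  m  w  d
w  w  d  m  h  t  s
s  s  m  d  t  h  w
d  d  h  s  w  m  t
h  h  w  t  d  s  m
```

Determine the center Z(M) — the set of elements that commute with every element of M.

An element z is central iff its row equals its column in the table.
For w: w·t = d ≠ h = t·w, so w ∉ Z.
Checking each element this way leaves Z(M) = {m}.
(Structurally, M here is isomorphic to the symmetric group S_3.)

{m}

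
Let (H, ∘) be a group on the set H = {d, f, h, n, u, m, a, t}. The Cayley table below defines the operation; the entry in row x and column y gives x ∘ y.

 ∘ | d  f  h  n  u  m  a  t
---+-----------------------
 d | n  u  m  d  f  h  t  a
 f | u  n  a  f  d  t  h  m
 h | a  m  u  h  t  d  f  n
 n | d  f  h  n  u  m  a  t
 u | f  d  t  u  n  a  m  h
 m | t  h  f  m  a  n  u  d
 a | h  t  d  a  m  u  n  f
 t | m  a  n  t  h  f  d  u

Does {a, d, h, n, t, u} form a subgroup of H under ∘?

No

t ∘ d = m, which is not in {a, d, h, n, t, u}.
The subset is not closed under ∘, so it is not a subgroup.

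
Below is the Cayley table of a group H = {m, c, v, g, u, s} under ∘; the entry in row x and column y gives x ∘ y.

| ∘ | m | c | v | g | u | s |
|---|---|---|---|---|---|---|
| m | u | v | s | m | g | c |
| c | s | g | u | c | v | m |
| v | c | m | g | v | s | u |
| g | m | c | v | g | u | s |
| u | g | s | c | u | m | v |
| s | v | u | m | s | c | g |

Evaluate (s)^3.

s

s^1 = s
s^2 = s ∘ s = g
s^3 = g ∘ s = s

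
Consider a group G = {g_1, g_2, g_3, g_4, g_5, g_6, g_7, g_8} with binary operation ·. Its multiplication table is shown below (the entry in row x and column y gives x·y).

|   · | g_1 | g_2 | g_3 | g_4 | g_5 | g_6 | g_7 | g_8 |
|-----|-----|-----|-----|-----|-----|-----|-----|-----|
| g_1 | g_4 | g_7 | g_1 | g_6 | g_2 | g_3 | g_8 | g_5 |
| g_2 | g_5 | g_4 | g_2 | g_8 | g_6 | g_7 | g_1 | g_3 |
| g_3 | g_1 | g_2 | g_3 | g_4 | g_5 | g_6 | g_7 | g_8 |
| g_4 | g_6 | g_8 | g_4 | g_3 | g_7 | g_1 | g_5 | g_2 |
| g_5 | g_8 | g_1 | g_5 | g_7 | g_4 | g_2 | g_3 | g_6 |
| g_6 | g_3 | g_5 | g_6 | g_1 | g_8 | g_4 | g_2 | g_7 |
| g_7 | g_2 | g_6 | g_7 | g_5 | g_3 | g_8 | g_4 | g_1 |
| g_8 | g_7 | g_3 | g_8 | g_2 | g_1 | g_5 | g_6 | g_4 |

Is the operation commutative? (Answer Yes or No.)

g_5·g_1 = g_8 but g_1·g_5 = g_2.
Since g_5 and g_1 do not commute, G is not abelian.

No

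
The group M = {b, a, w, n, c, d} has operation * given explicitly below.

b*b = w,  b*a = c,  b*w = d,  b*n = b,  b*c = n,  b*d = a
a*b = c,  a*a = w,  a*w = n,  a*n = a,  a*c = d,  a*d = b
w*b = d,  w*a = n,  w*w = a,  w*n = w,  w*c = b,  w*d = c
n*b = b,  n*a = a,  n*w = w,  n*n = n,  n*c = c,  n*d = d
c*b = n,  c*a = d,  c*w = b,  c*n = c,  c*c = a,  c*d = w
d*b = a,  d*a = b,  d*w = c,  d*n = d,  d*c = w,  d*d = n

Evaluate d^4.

n

d^1 = d
d^2 = d * d = n
d^3 = n * d = d
d^4 = d * d = n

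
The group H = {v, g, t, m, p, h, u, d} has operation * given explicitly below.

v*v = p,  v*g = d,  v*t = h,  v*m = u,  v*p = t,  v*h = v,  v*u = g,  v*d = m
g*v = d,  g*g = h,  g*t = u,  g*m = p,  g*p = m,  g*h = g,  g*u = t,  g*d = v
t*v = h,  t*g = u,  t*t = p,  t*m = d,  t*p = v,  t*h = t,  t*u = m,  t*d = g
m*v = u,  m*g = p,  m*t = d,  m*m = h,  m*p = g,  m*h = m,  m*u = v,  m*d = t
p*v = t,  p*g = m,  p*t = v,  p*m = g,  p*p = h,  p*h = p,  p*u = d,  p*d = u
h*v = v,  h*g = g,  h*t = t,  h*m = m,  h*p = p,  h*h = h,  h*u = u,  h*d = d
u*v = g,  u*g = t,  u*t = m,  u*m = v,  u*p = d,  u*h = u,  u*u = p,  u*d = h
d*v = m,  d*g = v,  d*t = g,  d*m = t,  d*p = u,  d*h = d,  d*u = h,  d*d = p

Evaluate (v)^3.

v^1 = v
v^2 = v * v = p
v^3 = p * v = t
(Structurally, H here is isomorphic to Z_2 x Z_4.)

t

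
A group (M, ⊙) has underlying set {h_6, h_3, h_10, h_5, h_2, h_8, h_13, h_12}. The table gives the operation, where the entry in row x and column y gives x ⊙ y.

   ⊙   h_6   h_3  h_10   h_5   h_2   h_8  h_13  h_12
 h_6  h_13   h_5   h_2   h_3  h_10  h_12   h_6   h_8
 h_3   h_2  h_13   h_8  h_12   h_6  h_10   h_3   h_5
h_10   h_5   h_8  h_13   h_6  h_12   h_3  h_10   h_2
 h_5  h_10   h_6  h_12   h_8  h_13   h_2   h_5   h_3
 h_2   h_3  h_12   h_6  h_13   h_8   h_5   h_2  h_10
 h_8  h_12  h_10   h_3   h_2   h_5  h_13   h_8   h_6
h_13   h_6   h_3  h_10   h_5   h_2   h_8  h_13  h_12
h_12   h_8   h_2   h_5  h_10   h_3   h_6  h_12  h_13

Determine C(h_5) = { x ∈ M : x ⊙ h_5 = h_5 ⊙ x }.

Compare row h_5 with column h_5 entry by entry.
h_2 ⊙ h_5 = h_13 = h_5 ⊙ h_2, so h_2 commutes with h_5.
h_12 ⊙ h_5 = h_10 but h_5 ⊙ h_12 = h_3, so h_12 does not.
Collecting the elements that commute with h_5: C(h_5) = {h_13, h_2, h_5, h_8}.

{h_13, h_2, h_5, h_8}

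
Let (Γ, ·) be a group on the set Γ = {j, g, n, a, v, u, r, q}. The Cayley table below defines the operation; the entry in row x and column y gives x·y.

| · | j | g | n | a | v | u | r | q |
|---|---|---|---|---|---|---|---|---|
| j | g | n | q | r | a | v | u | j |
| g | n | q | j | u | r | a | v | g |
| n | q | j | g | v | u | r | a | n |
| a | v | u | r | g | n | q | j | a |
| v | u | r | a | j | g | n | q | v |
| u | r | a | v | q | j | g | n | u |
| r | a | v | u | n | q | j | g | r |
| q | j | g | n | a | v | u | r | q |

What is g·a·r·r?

a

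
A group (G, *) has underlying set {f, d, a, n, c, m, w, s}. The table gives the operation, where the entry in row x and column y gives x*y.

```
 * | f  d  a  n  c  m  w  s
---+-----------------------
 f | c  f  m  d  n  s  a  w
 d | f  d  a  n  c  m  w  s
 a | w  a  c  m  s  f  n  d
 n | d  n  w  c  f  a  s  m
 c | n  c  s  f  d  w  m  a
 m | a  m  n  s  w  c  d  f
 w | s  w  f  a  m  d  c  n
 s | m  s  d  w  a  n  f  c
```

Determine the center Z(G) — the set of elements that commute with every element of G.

{c, d}

An element z is central iff its row equals its column in the table.
For n: n*a = w ≠ m = a*n, so n ∉ Z.
Checking each element this way leaves Z(G) = {c, d}.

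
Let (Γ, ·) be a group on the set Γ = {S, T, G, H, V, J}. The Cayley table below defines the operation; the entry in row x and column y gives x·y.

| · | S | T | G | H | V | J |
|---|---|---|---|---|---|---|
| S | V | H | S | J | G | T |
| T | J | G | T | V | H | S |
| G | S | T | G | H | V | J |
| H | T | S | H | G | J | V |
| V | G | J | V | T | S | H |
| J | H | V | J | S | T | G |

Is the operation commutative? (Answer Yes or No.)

No

S·H = J but H·S = T.
Since S and H do not commute, Γ is not abelian.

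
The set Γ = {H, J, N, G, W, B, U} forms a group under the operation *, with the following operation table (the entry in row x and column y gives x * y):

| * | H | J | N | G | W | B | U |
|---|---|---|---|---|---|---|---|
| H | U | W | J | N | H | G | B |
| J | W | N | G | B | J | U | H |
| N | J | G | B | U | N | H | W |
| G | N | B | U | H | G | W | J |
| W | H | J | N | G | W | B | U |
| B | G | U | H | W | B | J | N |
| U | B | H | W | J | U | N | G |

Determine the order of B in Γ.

The identity element is W (its row matches the header).
B^1 = B
B^2 = B * B = J
B^3 = J * B = U
B^4 = U * B = N
B^5 = N * B = H
B^6 = H * B = G
B^7 = G * B = W
The first power of B equal to the identity is B^7, so ord(B) = 7.

7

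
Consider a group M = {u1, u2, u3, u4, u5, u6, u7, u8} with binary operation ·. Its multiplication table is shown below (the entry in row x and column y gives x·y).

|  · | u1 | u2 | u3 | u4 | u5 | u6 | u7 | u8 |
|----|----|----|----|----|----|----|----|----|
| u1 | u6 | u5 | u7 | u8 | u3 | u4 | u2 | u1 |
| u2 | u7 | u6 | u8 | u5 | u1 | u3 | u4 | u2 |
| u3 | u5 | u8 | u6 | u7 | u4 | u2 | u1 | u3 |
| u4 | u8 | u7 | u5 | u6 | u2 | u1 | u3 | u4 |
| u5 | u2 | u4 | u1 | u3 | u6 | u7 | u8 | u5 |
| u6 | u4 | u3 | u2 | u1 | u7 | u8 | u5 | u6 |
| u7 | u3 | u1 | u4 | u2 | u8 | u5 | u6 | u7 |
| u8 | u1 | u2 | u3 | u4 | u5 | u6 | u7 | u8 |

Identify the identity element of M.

u8

The identity e satisfies e·x = x for all x, so its row in the table reproduces the column headers.
Row u8 reads: u1, u2, u3, u4, u5, u6, u7, u8 — exactly the header order. So u8 is the identity.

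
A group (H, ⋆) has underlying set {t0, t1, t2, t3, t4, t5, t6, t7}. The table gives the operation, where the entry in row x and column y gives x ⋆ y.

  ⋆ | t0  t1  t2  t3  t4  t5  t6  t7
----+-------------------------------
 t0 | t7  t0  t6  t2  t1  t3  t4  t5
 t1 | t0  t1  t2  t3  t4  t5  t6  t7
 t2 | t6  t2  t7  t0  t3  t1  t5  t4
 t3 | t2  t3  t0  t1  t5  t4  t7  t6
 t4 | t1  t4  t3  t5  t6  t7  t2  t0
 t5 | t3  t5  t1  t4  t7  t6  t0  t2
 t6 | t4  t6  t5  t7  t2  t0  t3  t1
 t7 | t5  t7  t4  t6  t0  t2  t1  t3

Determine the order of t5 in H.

8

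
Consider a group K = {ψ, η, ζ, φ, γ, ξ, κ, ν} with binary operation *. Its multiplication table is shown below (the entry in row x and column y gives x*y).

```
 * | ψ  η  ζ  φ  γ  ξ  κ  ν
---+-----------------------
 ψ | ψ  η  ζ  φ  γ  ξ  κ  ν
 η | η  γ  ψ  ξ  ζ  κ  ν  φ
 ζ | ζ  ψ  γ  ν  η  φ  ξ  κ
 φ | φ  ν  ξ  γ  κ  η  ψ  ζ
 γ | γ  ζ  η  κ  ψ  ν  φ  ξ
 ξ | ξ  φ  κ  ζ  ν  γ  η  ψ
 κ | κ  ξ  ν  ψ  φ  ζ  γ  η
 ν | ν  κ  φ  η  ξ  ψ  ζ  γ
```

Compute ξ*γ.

Read row ξ, column γ: ξ*γ = ν.

ν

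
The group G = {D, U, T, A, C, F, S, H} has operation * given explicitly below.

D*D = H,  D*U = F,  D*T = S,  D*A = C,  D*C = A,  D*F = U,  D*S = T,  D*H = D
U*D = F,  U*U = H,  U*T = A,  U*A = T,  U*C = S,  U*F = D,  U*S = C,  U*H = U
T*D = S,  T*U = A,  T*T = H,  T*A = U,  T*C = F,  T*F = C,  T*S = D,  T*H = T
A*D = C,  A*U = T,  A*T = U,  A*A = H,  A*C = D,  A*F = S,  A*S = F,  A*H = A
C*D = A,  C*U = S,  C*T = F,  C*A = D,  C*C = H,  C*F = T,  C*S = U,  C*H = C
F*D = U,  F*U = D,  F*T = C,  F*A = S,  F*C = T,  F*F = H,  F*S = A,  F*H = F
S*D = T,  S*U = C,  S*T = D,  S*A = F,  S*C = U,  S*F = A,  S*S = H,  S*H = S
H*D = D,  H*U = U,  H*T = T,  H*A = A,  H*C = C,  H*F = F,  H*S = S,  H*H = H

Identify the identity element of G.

The identity e satisfies e*x = x for all x, so its row in the table reproduces the column headers.
Row H reads: D, U, T, A, C, F, S, H — exactly the header order. So H is the identity.

H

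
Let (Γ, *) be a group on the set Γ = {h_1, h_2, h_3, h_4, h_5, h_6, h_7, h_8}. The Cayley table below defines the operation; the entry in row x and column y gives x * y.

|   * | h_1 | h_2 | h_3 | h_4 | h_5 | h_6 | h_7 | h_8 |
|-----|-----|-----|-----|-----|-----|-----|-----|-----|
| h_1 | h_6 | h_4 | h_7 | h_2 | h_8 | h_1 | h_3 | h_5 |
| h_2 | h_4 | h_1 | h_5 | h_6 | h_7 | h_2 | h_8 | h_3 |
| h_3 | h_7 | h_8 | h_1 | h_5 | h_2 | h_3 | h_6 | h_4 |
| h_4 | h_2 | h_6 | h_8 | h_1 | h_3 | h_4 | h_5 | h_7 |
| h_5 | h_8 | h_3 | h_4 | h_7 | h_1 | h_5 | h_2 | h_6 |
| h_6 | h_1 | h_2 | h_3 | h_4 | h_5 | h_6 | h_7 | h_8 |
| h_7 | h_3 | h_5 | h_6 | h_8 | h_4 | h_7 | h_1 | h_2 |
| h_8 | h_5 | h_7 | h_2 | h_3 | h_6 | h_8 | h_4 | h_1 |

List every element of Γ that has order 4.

{h_2, h_3, h_4, h_5, h_7, h_8}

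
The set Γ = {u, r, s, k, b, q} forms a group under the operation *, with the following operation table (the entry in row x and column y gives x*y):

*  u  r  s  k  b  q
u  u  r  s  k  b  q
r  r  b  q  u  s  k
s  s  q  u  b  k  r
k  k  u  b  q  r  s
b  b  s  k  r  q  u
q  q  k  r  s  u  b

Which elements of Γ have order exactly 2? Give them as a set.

{s}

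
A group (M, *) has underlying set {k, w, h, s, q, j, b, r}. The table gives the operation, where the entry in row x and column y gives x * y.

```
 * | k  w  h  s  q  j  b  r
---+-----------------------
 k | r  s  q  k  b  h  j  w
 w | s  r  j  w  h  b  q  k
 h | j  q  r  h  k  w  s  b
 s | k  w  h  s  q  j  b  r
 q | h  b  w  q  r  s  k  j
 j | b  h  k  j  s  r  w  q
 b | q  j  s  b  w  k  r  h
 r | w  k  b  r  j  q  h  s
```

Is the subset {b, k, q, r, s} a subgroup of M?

No

r * q = j, which is not in {b, k, q, r, s}.
The subset is not closed under *, so it is not a subgroup.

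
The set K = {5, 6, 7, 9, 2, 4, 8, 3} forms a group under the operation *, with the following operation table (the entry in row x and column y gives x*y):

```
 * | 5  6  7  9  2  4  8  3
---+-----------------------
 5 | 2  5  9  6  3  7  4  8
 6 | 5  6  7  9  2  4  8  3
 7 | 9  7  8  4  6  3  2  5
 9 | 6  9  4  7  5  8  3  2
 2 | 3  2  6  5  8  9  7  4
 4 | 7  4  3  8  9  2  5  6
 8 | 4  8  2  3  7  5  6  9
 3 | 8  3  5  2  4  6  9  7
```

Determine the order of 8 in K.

The identity element is 6 (its row matches the header).
8^1 = 8
8^2 = 8*8 = 6
The first power of 8 equal to the identity is 8^2, so ord(8) = 2.

2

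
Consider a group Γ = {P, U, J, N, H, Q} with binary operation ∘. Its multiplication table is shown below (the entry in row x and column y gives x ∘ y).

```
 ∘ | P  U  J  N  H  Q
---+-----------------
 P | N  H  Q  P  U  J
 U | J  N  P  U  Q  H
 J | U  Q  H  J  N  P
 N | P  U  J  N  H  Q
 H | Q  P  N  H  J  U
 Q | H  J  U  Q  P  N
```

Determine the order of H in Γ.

3

The identity element is N (its row matches the header).
H^1 = H
H^2 = H ∘ H = J
H^3 = J ∘ H = N
The first power of H equal to the identity is H^3, so ord(H) = 3.
(Structurally, Γ here is isomorphic to the symmetric group S_3.)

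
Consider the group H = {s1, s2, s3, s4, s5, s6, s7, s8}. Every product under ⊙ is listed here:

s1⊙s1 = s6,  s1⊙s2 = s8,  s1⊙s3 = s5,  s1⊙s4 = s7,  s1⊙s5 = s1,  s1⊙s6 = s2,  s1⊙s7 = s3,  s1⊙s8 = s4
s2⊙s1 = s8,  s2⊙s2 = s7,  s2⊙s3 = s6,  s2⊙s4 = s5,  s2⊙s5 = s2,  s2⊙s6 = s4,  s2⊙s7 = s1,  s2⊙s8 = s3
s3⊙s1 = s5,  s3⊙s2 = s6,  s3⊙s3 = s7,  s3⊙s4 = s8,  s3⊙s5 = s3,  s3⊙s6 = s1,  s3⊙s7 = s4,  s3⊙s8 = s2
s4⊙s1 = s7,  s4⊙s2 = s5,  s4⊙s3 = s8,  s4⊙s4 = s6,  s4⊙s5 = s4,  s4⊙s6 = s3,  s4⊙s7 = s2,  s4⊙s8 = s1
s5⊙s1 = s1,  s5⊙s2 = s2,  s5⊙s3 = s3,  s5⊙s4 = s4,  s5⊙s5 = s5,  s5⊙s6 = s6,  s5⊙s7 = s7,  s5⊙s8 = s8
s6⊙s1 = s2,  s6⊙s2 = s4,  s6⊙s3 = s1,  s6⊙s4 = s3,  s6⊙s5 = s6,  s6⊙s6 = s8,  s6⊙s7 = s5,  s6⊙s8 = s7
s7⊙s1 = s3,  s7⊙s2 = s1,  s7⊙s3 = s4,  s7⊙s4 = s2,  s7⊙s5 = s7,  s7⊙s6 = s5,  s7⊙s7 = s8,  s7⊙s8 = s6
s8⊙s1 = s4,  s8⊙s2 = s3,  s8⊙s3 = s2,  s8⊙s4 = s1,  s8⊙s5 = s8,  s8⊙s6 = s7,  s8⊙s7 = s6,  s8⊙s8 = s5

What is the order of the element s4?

8

The identity element is s5 (its row matches the header).
s4^1 = s4
s4^2 = s4 ⊙ s4 = s6
s4^3 = s6 ⊙ s4 = s3
s4^4 = s3 ⊙ s4 = s8
s4^5 = s8 ⊙ s4 = s1
s4^6 = s1 ⊙ s4 = s7
s4^7 = s7 ⊙ s4 = s2
s4^8 = s2 ⊙ s4 = s5
The first power of s4 equal to the identity is s4^8, so ord(s4) = 8.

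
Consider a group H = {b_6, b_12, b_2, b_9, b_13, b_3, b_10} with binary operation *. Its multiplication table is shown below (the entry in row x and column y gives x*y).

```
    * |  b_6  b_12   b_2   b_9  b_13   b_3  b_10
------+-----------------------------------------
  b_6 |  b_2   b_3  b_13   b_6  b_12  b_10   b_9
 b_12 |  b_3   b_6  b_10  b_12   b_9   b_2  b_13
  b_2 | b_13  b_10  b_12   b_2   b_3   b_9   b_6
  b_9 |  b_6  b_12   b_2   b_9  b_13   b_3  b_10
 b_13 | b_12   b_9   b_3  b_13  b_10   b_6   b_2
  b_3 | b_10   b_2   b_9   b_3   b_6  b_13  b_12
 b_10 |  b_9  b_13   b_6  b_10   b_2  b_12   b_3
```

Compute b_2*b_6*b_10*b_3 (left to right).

b_9

b_2*b_6 = b_13
b_13*b_10 = b_2
b_2*b_3 = b_9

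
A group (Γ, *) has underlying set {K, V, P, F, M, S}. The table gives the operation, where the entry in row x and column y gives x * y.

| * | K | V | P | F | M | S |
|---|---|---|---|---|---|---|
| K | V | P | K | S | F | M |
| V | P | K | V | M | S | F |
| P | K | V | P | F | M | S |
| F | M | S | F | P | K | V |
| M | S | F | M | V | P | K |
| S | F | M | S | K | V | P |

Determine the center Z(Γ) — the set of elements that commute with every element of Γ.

An element z is central iff its row equals its column in the table.
For K: K * M = F ≠ S = M * K, so K ∉ Z.
Checking each element this way leaves Z(Γ) = {P}.

{P}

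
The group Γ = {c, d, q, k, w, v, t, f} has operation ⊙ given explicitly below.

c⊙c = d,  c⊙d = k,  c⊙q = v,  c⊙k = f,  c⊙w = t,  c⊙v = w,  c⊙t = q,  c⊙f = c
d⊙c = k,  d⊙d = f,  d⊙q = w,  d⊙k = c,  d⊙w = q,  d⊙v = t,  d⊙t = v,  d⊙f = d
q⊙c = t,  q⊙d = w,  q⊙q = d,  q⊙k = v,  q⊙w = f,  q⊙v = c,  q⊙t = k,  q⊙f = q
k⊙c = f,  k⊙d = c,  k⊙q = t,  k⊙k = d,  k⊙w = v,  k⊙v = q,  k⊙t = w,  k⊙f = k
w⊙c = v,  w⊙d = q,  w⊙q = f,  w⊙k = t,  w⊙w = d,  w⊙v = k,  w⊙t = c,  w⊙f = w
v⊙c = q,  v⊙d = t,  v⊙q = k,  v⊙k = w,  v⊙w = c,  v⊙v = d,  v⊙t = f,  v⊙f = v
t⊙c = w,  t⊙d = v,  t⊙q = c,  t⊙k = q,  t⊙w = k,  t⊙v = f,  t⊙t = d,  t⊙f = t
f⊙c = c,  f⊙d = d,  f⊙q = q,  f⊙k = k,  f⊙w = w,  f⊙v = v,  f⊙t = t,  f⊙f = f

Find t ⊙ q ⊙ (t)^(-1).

w

The identity is f. In row t, the entry f sits in column v, so t^(-1) = v.
t ⊙ q = c
c ⊙ v = w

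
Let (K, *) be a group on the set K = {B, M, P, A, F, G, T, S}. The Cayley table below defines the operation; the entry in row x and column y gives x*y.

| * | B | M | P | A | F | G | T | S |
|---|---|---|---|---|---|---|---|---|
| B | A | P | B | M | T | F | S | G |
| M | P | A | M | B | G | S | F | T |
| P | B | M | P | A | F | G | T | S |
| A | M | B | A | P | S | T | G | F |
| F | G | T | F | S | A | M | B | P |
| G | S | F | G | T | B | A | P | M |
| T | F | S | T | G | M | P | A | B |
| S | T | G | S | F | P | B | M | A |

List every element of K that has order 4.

{B, F, G, M, S, T}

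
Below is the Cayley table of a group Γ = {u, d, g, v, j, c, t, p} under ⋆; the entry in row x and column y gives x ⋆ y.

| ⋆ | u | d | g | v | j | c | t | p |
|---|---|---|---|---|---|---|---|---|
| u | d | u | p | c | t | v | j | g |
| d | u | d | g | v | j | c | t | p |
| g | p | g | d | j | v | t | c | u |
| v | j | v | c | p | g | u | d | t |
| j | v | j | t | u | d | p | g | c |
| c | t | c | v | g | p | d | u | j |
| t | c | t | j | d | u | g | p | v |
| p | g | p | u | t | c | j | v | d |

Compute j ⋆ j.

d

Read row j, column j: j ⋆ j = d.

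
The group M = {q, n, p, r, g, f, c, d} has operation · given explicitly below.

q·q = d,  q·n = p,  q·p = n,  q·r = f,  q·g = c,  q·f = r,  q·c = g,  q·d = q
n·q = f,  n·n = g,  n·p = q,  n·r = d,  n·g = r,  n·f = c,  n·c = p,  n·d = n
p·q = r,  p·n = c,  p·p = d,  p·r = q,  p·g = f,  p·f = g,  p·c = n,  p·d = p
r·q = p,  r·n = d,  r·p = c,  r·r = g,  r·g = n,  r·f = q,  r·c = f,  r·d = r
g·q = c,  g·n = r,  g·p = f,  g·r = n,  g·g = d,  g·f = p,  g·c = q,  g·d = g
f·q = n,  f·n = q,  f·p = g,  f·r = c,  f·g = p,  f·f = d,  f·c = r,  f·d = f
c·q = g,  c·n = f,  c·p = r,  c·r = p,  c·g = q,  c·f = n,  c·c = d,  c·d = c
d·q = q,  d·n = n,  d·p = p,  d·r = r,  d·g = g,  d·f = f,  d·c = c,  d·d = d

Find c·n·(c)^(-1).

r

The identity is d. In row c, the entry d sits in column c, so c^(-1) = c.
c·n = f
f·c = r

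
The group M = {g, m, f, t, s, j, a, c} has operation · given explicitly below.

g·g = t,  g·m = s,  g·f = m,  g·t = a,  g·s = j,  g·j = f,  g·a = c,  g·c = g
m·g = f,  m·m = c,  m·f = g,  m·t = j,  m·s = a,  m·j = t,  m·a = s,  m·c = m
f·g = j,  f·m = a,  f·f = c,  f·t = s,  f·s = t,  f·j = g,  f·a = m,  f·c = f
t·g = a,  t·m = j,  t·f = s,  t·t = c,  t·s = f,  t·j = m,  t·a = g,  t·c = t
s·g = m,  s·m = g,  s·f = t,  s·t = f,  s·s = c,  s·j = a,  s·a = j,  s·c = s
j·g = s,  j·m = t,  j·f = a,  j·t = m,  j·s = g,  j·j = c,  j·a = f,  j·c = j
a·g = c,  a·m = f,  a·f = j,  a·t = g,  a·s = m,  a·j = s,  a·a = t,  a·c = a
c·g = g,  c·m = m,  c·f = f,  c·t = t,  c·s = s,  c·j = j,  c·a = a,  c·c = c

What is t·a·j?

t·a = g
g·j = f

f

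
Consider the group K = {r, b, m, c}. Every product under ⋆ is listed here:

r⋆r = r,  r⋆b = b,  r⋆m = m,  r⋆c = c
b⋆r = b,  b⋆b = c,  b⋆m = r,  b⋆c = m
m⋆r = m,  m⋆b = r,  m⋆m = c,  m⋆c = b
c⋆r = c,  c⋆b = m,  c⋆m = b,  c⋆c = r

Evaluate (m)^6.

c

m^1 = m
m^2 = m ⋆ m = c
m^3 = c ⋆ m = b
m^4 = b ⋆ m = r
m^5 = r ⋆ m = m
m^6 = m ⋆ m = c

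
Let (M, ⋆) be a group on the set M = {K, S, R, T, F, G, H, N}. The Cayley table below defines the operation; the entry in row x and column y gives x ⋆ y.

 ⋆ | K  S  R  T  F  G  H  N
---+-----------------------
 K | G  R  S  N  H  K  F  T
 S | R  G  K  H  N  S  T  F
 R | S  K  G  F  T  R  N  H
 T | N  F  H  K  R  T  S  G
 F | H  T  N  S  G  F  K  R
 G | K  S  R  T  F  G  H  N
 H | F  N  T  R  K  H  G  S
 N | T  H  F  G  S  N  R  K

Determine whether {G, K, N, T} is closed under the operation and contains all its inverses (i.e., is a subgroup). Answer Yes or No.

{G, K, N, T} contains the identity G.
Checking products: every product of two elements of {G, K, N, T} (read from the table) lies in {G, K, N, T}, so the set is closed.
In a finite group, a nonempty closed subset is a subgroup. So {G, K, N, T} ≤ M.

Yes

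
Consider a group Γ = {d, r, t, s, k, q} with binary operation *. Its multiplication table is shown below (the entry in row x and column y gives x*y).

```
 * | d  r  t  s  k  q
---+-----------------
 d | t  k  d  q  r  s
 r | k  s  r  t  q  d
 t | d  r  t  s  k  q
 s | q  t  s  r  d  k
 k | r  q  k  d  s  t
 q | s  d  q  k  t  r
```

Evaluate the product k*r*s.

k*r = q
q*s = k

k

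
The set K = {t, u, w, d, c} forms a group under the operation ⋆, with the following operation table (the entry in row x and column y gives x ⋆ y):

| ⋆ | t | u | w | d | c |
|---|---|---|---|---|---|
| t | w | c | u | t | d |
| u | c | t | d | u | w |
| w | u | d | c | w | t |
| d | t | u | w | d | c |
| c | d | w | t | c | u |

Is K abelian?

Check whether the table is symmetric across its main diagonal.
Every entry (row x, col y) equals the entry (row y, col x), so K is abelian.

Yes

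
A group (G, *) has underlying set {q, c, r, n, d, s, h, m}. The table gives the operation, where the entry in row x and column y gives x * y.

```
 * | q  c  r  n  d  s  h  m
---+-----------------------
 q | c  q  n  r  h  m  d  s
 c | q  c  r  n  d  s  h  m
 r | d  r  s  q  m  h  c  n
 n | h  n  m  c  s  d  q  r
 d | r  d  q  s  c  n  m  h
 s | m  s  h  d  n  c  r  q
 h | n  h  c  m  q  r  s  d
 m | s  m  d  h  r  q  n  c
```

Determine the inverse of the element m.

First locate the identity: row c matches the header, so c is the identity.
Scan row m for c: m * m = c. Hence m^(-1) = m.

m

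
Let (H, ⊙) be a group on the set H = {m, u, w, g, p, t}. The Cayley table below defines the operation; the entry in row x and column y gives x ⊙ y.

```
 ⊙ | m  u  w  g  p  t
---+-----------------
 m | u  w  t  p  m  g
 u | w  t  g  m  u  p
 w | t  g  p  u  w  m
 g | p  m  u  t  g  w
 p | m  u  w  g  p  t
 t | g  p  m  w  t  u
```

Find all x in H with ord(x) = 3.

{t, u}

Identity is p. Compute the order of each non-identity element by repeated multiplication:
  m: m → u → w → t → g → p  (order 6)
  u: u → t → p  (order 3)
  w: w → p  (order 2)
  g: g → t → w → u → m → p  (order 6)
  t: t → u → p  (order 3)
Elements of order 3: {t, u}.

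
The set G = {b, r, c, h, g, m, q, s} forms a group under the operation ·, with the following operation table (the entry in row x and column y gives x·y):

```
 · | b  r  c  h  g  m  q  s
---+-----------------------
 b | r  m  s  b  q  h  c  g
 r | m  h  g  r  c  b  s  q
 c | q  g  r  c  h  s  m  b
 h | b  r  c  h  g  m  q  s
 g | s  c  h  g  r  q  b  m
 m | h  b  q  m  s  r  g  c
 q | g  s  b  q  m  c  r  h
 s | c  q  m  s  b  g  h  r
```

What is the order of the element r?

2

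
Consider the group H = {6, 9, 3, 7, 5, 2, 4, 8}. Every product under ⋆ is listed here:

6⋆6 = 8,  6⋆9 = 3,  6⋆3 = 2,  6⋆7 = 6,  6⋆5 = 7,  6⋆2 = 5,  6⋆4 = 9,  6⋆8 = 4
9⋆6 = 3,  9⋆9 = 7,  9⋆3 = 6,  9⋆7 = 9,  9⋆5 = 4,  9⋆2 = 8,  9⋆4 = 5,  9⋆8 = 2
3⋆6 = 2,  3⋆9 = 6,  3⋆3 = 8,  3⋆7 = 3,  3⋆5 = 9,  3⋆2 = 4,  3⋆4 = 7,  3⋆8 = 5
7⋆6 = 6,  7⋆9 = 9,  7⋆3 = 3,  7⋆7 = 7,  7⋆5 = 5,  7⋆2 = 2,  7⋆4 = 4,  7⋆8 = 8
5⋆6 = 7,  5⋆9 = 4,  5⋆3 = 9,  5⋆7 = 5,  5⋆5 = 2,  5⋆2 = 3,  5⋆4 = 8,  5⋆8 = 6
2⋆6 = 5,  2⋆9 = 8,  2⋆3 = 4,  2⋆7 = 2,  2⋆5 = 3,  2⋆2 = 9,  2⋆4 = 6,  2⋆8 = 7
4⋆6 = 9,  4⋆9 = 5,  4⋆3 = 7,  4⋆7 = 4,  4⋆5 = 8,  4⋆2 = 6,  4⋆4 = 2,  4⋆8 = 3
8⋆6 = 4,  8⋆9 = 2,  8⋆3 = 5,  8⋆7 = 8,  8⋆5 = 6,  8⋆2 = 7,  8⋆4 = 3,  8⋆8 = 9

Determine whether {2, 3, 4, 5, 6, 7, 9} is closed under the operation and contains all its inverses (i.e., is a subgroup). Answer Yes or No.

No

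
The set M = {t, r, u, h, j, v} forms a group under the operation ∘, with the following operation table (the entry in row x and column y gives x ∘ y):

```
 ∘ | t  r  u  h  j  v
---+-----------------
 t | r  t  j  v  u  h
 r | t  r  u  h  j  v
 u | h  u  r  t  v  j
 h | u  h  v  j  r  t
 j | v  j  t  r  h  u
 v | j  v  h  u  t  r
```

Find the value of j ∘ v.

Read row j, column v: j ∘ v = u.

u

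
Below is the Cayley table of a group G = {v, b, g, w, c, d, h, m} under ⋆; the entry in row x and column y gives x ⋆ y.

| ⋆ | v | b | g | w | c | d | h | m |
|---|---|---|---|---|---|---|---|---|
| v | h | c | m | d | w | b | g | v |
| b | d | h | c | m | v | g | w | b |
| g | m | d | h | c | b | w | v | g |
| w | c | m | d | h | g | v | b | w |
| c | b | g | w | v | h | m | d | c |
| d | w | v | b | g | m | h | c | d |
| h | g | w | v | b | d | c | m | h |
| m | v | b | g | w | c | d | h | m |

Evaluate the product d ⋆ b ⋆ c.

w

d ⋆ b = v
v ⋆ c = w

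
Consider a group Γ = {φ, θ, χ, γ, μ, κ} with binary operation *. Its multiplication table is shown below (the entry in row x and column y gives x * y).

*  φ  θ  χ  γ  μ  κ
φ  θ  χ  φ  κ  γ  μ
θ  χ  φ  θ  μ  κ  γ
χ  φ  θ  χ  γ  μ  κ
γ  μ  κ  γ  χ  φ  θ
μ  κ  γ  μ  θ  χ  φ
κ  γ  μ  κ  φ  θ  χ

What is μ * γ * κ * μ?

φ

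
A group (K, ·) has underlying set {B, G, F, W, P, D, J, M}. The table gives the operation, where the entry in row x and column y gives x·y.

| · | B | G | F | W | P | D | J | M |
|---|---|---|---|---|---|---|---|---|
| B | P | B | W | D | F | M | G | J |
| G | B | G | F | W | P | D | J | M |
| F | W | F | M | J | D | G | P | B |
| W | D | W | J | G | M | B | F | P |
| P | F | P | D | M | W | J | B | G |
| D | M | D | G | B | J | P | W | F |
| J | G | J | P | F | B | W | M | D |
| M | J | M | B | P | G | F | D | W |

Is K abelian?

Yes

Check whether the table is symmetric across its main diagonal.
Every entry (row x, col y) equals the entry (row y, col x), so K is abelian.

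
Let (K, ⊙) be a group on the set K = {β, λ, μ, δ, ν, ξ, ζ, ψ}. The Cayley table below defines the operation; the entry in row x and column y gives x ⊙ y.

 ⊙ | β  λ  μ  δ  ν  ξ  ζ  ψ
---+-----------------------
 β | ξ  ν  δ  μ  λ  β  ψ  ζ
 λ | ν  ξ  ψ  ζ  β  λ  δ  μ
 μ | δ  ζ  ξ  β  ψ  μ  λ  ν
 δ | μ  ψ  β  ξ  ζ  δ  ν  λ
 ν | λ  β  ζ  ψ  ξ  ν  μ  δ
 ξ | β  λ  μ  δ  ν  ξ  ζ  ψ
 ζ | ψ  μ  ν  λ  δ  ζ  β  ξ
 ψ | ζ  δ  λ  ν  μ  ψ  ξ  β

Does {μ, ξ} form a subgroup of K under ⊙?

{μ, ξ} contains the identity ξ.
Checking products: every product of two elements of {μ, ξ} (read from the table) lies in {μ, ξ}, so the set is closed.
In a finite group, a nonempty closed subset is a subgroup. So {μ, ξ} ≤ K.

Yes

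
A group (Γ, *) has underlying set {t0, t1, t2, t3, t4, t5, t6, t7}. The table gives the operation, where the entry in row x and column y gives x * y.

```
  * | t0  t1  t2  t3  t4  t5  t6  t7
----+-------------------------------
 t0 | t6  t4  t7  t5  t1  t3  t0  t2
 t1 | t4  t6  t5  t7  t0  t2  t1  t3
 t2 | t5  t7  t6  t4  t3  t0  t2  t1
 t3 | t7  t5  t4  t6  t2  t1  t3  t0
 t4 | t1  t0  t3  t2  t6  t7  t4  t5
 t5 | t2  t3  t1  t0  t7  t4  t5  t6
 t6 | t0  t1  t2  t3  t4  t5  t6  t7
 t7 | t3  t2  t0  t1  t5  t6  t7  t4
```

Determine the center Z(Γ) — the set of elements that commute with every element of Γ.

{t4, t6}

An element z is central iff its row equals its column in the table.
For t7: t7 * t0 = t3 ≠ t2 = t0 * t7, so t7 ∉ Z.
Checking each element this way leaves Z(Γ) = {t4, t6}.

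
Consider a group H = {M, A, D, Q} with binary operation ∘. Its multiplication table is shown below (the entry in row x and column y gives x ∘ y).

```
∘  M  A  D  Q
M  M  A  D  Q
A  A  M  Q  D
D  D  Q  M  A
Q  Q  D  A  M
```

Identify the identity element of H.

The identity e satisfies e ∘ x = x for all x, so its row in the table reproduces the column headers.
Row M reads: M, A, D, Q — exactly the header order. So M is the identity.

M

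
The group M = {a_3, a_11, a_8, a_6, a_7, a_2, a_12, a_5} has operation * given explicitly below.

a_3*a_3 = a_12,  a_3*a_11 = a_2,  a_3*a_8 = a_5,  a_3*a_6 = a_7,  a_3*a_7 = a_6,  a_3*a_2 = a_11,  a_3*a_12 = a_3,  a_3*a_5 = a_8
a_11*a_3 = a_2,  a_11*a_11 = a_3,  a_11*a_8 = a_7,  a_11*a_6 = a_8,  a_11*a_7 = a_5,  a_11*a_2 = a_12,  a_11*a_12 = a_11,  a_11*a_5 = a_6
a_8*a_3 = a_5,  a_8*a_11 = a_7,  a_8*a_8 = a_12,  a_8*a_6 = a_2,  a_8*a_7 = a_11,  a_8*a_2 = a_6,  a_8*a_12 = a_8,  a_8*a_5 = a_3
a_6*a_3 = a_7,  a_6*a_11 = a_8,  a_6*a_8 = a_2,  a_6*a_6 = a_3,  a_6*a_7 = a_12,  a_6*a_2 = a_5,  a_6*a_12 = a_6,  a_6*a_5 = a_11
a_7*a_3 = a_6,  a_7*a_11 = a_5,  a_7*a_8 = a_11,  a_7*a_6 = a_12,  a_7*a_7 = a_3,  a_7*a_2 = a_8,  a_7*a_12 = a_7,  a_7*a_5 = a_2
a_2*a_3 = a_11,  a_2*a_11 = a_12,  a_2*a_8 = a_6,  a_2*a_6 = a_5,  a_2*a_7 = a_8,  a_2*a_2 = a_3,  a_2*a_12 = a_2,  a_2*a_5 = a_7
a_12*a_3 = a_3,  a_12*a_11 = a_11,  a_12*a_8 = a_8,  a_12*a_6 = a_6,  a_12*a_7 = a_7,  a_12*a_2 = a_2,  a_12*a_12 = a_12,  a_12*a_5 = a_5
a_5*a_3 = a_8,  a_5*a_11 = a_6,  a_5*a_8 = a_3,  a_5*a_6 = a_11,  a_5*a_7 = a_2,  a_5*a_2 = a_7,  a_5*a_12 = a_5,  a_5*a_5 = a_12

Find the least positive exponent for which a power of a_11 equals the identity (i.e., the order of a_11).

4

The identity element is a_12 (its row matches the header).
a_11^1 = a_11
a_11^2 = a_11 * a_11 = a_3
a_11^3 = a_3 * a_11 = a_2
a_11^4 = a_2 * a_11 = a_12
The first power of a_11 equal to the identity is a_11^4, so ord(a_11) = 4.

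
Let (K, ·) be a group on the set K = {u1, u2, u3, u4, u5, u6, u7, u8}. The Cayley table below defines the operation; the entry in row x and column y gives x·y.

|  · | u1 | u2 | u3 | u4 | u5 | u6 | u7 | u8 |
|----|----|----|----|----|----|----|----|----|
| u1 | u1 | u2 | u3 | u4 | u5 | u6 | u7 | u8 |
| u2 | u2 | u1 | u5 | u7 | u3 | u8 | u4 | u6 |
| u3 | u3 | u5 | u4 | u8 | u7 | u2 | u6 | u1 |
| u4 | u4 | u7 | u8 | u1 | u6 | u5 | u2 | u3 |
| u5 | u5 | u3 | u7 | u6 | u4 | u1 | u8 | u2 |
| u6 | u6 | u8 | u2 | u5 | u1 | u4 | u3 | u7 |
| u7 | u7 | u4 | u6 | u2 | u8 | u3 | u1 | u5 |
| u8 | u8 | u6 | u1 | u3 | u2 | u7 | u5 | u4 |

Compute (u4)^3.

u4

u4^1 = u4
u4^2 = u4·u4 = u1
u4^3 = u1·u4 = u4
(Structurally, K here is isomorphic to Z_2 x Z_4.)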